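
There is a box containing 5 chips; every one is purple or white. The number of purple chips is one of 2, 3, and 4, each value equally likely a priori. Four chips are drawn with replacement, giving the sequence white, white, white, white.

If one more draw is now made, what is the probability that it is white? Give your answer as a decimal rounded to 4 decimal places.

0.5633

The likelihood of the observed sequence under each hypothesis: P(data | r = 2) = (3/5)(3/5)(3/5)(3/5) = 0.1296; P(data | r = 3) = (2/5)(2/5)(2/5)(2/5) = 0.0256; P(data | r = 4) = (1/5)(1/5)(1/5)(1/5) = 0.0016.
The prior-weighted likelihoods are 1/3 · 0.1296 = 0.0432, 1/3 · 0.0256 = 0.0085333, 1/3 · 0.0016 = 0.00053333; these sum to 0.052267.
Dividing through by the total gives posterior P(r = 2 | data) = 0.82653, P(r = 3 | data) = 0.16327, P(r = 4 | data) = 0.010204.
Averaging over the posterior, P(white next | data) = (3/5)(0.82653) + (2/5)(0.16327) + (1/5)(0.010204) = 0.56327.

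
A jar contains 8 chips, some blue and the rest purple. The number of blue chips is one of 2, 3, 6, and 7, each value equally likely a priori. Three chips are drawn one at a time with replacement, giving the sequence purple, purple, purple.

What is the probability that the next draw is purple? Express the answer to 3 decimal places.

0.692

Compute the likelihood of the observed sequence for each case: P(data | r = 2) = (6/8)(6/8)(6/8) = 0.42188; P(data | r = 3) = (5/8)(5/8)(5/8) = 0.24414; P(data | r = 6) = (2/8)(2/8)(2/8) = 0.015625; P(data | r = 7) = (1/8)(1/8)(1/8) = 0.0019531.
Multiplying each by its prior: 1/4 · 0.42188 = 0.10547, 1/4 · 0.24414 = 0.061035, 1/4 · 0.015625 = 0.0039062, 1/4 · 0.0019531 = 0.00048828; with total 0.1709.
The posterior is then P(r = 2 | data) = 0.61714, P(r = 3 | data) = 0.35714, P(r = 6 | data) = 0.022857, P(r = 7 | data) = 0.0028571.
So P(purple next | data) = Σ P(purple next | H) P(H | data) = (3/4)(0.61714) + (5/8)(0.35714) + (1/4)(0.022857) + (1/8)(0.0028571) = 0.69214.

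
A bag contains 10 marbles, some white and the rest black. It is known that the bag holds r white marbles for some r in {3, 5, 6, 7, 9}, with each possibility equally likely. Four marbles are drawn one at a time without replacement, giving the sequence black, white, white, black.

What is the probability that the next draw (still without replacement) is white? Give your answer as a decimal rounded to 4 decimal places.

0.5475

Under each hypothesis, the probability of the observed sequence is: P(data | r = 3) = (7/10)(3/9)(2/8)(6/7) = 0.05; P(data | r = 5) = (5/10)(5/9)(4/8)(4/7) = 0.079365; P(data | r = 6) = (4/10)(6/9)(5/8)(3/7) = 0.071429; P(data | r = 7) = (3/10)(7/9)(6/8)(2/7) = 0.05; P(data | r = 9) = (1/10)(9/9)(8/8)(0/7) = 0.
The prior-weighted likelihoods are 1/5 · 0.05 = 0.01, 1/5 · 0.079365 = 0.015873, 1/5 · 0.071429 = 0.014286, 1/5 · 0.05 = 0.01, 1/5 · 0 = 0; with total 0.050159.
Dividing through by the total gives posterior P(r = 3 | data) = 0.19937, P(r = 5 | data) = 0.31646, P(r = 6 | data) = 0.28481, P(r = 7 | data) = 0.19937, P(r = 9 | data) = 0.
Averaging over the posterior, P(white next | data) = (1/6)(0.19937) + (1/2)(0.31646) + (2/3)(0.28481) + (5/6)(0.19937) = 0.54747.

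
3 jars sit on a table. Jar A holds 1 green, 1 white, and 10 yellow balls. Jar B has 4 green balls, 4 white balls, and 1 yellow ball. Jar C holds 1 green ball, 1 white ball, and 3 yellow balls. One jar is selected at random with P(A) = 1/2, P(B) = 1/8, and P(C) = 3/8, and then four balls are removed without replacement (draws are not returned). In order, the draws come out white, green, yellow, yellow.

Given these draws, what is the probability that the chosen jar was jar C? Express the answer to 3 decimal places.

0.832

Compute the likelihood of the observed sequence for each case: P(data | jar A) = (1/12)(1/11)(10/10)(9/9) = 0.0075758; P(data | jar B) = (4/9)(4/8)(1/7)(0/6) = 0; P(data | jar C) = (1/5)(1/4)(3/3)(2/2) = 0.05.
The prior-weighted likelihoods are 1/2 · 0.0075758 = 0.0037879, 1/8 · 0 = 0, 3/8 · 0.05 = 0.01875; summing to 0.022538.
Therefore the posterior P(jar C | data) = (0.01875) / (0.022538) = 0.83193.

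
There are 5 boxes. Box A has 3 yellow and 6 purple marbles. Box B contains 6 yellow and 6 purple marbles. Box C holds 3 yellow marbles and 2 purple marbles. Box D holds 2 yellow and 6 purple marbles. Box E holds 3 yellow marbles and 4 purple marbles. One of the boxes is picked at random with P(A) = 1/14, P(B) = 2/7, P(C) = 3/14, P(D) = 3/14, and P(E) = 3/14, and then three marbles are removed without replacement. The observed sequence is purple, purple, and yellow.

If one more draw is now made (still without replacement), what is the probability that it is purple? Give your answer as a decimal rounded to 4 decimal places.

For each hypothesis, P(data | H) works out to: P(data | box A) = (6/9)(5/8)(3/7) = 0.17857; P(data | box B) = (6/12)(5/11)(6/10) = 0.13636; P(data | box C) = (2/5)(1/4)(3/3) = 0.1; P(data | box D) = (6/8)(5/7)(2/6) = 0.17857; P(data | box E) = (4/7)(3/6)(3/5) = 0.17143.
Weighting by the prior gives 1/14 · 0.17857 = 0.012755, 2/7 · 0.13636 = 0.038961, 3/14 · 0.1 = 0.021429, 3/14 · 0.17857 = 0.038265, 3/14 · 0.17143 = 0.036735; with total 0.14814.
The posterior is then P(box A | data) = 0.086099, P(box B | data) = 0.26299, P(box C | data) = 0.14465, P(box D | data) = 0.2583, P(box E | data) = 0.24796.
So P(purple next | data) = Σ P(purple next | H) P(H | data) = (2/3)(0.086099) + (4/9)(0.26299) + (0)(0.14465) + (4/5)(0.2583) + (1/2)(0.24796) = 0.50491.

0.5049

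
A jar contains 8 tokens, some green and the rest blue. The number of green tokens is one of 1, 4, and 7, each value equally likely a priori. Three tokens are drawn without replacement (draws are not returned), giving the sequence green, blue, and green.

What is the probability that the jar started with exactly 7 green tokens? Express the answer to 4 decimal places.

0.4667

Under each hypothesis, the probability of the observed sequence is: P(data | r = 1) = (1/8)(7/7)(0/6) = 0; P(data | r = 4) = (4/8)(4/7)(3/6) = 1/7; P(data | r = 7) = (7/8)(1/7)(6/6) = 1/8.
The prior-weighted likelihoods are 1/3 · 0 = 0, 1/3 · 1/7 = 1/21, 1/3 · 1/8 = 1/24; with total 5/56.
Therefore the posterior P(r = 7 | data) = (1/24) / (5/56) = 7/15.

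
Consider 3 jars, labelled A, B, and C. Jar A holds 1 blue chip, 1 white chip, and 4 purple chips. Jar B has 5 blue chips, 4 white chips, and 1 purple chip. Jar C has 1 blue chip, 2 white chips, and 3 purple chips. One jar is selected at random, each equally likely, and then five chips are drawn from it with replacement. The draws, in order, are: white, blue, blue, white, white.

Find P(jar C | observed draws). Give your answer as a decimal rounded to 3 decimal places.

The likelihood of the observed sequence under each hypothesis: P(data | jar A) = (1/6)(1/6)(1/6)(1/6)(1/6) = 0.0001286; P(data | jar B) = (4/10)(5/10)(5/10)(4/10)(4/10) = 0.016; P(data | jar C) = (2/6)(1/6)(1/6)(2/6)(2/6) = 0.0010288.
Multiplying each by its prior: 1/3 · 0.0001286 = 4.2867e-05, 1/3 · 0.016 = 0.0053333, 1/3 · 0.0010288 = 0.00034294; with total 0.0057191.
Hence P(jar C | data) = (0.00034294) / (0.0057191) = 0.059963.

0.060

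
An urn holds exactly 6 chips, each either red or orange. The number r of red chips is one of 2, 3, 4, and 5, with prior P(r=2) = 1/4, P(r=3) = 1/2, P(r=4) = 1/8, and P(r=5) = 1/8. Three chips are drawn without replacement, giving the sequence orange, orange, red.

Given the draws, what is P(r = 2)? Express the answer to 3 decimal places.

0.375

The likelihood of the observed sequence under each hypothesis: P(data | r = 2) = (4/6)(3/5)(2/4) = 1/5; P(data | r = 3) = (3/6)(2/5)(3/4) = 3/20; P(data | r = 4) = (2/6)(1/5)(4/4) = 1/15; P(data | r = 5) = (1/6)(0/5) = 0.
Weighting by the prior gives 1/4 · 1/5 = 1/20, 1/2 · 3/20 = 3/40, 1/8 · 1/15 = 1/120, 1/8 · 0 = 0; with total 2/15.
So P(r = 2 | data) = (1/20) / (2/15) = 3/8.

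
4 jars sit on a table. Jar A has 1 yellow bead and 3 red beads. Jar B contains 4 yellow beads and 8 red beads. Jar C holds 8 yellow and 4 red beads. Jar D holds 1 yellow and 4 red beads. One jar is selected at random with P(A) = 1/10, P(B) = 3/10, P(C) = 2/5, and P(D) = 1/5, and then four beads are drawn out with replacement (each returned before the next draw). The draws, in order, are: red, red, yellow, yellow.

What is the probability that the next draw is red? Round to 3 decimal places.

0.537

For each hypothesis, P(data | H) works out to: P(data | jar A) = (3/4)(3/4)(1/4)(1/4) = 0.035156; P(data | jar B) = (8/12)(8/12)(4/12)(4/12) = 0.049383; P(data | jar C) = (4/12)(4/12)(8/12)(8/12) = 0.049383; P(data | jar D) = (4/5)(4/5)(1/5)(1/5) = 0.0256.
Weighting by the prior gives 1/10 · 0.035156 = 0.0035156, 3/10 · 0.049383 = 0.014815, 2/5 · 0.049383 = 0.019753, 1/5 · 0.0256 = 0.00512; with total 0.043204.
The posterior is then P(jar A | data) = 0.081374, P(jar B | data) = 0.34291, P(jar C | data) = 0.45721, P(jar D | data) = 0.11851.
So P(red next | data) = Σ P(red next | H) P(H | data) = (3/4)(0.081374) + (2/3)(0.34291) + (1/3)(0.45721) + (4/5)(0.11851) = 0.53685.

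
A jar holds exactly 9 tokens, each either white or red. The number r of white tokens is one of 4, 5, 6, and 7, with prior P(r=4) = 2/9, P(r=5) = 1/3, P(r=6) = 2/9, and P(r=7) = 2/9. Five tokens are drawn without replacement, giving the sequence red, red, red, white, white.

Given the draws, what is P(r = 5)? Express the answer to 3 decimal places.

0.444

The likelihood of the observed sequence under each hypothesis: P(data | r = 4) = (5/9)(4/8)(3/7)(4/6)(3/5) = 1/21; P(data | r = 5) = (4/9)(3/8)(2/7)(5/6)(4/5) = 2/63; P(data | r = 6) = (3/9)(2/8)(1/7)(6/6)(5/5) = 1/84; P(data | r = 7) = (2/9)(1/8)(0/7) = 0.
Multiplying each by its prior: 2/9 · 1/21 = 2/189, 1/3 · 2/63 = 2/189, 2/9 · 1/84 = 1/378, 2/9 · 0 = 0; summing to 1/42.
Therefore the posterior P(r = 5 | data) = (2/189) / (1/42) = 4/9.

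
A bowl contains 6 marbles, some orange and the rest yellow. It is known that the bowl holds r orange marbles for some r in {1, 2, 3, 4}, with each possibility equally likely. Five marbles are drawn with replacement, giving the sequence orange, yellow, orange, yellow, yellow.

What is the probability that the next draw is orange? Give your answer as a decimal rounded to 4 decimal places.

Compute the likelihood of the observed sequence for each case: P(data | r = 1) = (1/6)(5/6)(1/6)(5/6)(5/6) = 0.016075; P(data | r = 2) = (2/6)(4/6)(2/6)(4/6)(4/6) = 0.032922; P(data | r = 3) = (3/6)(3/6)(3/6)(3/6)(3/6) = 0.03125; P(data | r = 4) = (4/6)(2/6)(4/6)(2/6)(2/6) = 0.016461.
The prior-weighted likelihoods are 1/4 · 0.016075 = 0.0040188, 1/4 · 0.032922 = 0.0082305, 1/4 · 0.03125 = 0.0078125, 1/4 · 0.016461 = 0.0041152; summing to 0.024177.
Normalising, the posterior is P(r = 1 | data) = 0.16622, P(r = 2 | data) = 0.34043, P(r = 3 | data) = 0.32314, P(r = 4 | data) = 0.17021.
Averaging over the posterior, P(orange next | data) = (1/6)(0.16622) + (1/3)(0.34043) + (1/2)(0.32314) + (2/3)(0.17021) = 0.41622.

0.4162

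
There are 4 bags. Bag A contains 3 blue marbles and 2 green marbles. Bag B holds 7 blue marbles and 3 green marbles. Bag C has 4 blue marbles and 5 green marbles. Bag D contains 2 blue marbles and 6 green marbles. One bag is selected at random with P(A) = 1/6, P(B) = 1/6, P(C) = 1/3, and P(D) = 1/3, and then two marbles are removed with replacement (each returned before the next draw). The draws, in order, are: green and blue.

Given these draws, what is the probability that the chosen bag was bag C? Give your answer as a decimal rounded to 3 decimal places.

0.374

Compute the likelihood of the observed sequence for each case: P(data | bag A) = (2/5)(3/5) = 0.24; P(data | bag B) = (3/10)(7/10) = 0.21; P(data | bag C) = (5/9)(4/9) = 0.24691; P(data | bag D) = (6/8)(2/8) = 0.1875.
The prior-weighted likelihoods are 1/6 · 0.24 = 0.04, 1/6 · 0.21 = 0.035, 1/3 · 0.24691 = 0.082305, 1/3 · 0.1875 = 0.0625; with total 0.2198.
Therefore the posterior P(bag C | data) = (0.082305) / (0.2198) = 0.37444.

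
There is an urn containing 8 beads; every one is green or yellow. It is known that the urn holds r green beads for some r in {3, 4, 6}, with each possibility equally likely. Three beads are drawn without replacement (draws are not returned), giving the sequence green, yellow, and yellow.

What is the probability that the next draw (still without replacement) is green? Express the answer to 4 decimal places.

0.5400

Under each hypothesis, the probability of the observed sequence is: P(data | r = 3) = (3/8)(5/7)(4/6) = 5/28; P(data | r = 4) = (4/8)(4/7)(3/6) = 1/7; P(data | r = 6) = (6/8)(2/7)(1/6) = 1/28.
Weighting by the prior gives 1/3 · 5/28 = 5/84, 1/3 · 1/7 = 1/21, 1/3 · 1/28 = 1/84; these sum to 5/42.
Dividing through by the total gives posterior P(r = 3 | data) = 1/2, P(r = 4 | data) = 2/5, P(r = 6 | data) = 1/10.
Averaging over the posterior, P(green next | data) = (2/5)(1/2) + (3/5)(2/5) + (1)(1/10) = 27/50.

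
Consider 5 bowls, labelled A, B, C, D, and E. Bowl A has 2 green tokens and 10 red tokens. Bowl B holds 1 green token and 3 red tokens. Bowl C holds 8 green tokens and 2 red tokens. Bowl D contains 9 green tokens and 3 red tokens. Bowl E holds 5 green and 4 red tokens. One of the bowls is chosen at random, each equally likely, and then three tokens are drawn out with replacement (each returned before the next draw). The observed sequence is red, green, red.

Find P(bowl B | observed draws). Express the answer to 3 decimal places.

Under each hypothesis, the probability of the observed sequence is: P(data | bowl A) = (10/12)(2/12)(10/12) = 0.11574; P(data | bowl B) = (3/4)(1/4)(3/4) = 0.14062; P(data | bowl C) = (2/10)(8/10)(2/10) = 0.032; P(data | bowl D) = (3/12)(9/12)(3/12) = 0.046875; P(data | bowl E) = (4/9)(5/9)(4/9) = 0.10974.
Multiplying each by its prior: 1/5 · 0.11574 = 0.023148, 1/5 · 0.14062 = 0.028125, 1/5 · 0.032 = 0.0064, 1/5 · 0.046875 = 0.009375, 1/5 · 0.10974 = 0.021948; these sum to 0.088996.
Therefore the posterior P(bowl B | data) = (0.028125) / (0.088996) = 0.31603.

0.316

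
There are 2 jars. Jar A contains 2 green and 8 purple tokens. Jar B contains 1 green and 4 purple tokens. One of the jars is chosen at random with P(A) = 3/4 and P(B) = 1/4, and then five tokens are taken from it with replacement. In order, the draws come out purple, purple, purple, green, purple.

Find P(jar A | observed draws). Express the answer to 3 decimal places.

0.750

For each hypothesis, P(data | H) works out to: P(data | jar A) = (8/10)(8/10)(8/10)(2/10)(8/10) = 0.08192; P(data | jar B) = (4/5)(4/5)(4/5)(1/5)(4/5) = 0.08192.
Multiplying each by its prior: 3/4 · 0.08192 = 0.06144, 1/4 · 0.08192 = 0.02048; summing to 0.08192.
Hence P(jar A | data) = (0.06144) / (0.08192) = 0.75.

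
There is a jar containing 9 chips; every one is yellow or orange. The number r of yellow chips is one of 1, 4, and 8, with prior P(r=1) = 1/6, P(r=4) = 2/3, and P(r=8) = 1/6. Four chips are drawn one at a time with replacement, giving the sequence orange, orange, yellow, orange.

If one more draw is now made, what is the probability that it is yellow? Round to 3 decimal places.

The likelihood of the observed sequence under each hypothesis: P(data | r = 1) = (8/9)(8/9)(1/9)(8/9) = 0.078037; P(data | r = 4) = (5/9)(5/9)(4/9)(5/9) = 0.076208; P(data | r = 8) = (1/9)(1/9)(8/9)(1/9) = 0.0012193.
The prior-weighted likelihoods are 1/6 · 0.078037 = 0.013006, 2/3 · 0.076208 = 0.050805, 1/6 · 0.0012193 = 0.00020322; these sum to 0.064015.
Dividing through by the total gives posterior P(r = 1 | data) = 0.20317, P(r = 4 | data) = 0.79365, P(r = 8 | data) = 0.0031746.
The predictive probability is P(yellow next | data) = (1/9)(0.20317) + (4/9)(0.79365) + (8/9)(0.0031746) = 0.37813.

0.378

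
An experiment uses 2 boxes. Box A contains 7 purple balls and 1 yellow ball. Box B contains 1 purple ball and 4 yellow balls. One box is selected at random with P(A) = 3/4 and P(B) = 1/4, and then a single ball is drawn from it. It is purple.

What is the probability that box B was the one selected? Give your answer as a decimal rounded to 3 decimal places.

Under each hypothesis, the probability of this draw is: P(data | box A) = (7/8) = 7/8; P(data | box B) = (1/5) = 1/5.
Multiplying each by its prior: 3/4 · 7/8 = 21/32, 1/4 · 1/5 = 1/20; with total 113/160.
Hence P(box B | data) = (1/20) / (113/160) = 8/113.

0.071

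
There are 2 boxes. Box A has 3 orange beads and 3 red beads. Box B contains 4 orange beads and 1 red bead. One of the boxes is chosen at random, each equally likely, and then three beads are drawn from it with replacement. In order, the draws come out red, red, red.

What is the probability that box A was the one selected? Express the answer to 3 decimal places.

The likelihood of the observed sequence under each hypothesis: P(data | box A) = (3/6)(3/6)(3/6) = 0.125; P(data | box B) = (1/5)(1/5)(1/5) = 0.008.
The prior-weighted likelihoods are 1/2 · 0.125 = 0.0625, 1/2 · 0.008 = 0.004; with total 0.0665.
By Bayes' rule, P(box A | data) = (0.0625) / (0.0665) = 0.93985.

0.940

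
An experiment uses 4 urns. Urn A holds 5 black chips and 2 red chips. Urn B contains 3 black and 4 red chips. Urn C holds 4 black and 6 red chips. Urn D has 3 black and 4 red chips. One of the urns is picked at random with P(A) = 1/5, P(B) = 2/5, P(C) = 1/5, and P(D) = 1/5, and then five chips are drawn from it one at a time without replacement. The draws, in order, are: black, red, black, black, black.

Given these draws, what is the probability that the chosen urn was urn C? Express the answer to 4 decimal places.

0.0476

The likelihood of the observed sequence under each hypothesis: P(data | urn A) = (5/7)(2/6)(4/5)(3/4)(2/3) = 0.095238; P(data | urn B) = (3/7)(4/6)(2/5)(1/4)(0/3) = 0; P(data | urn C) = (4/10)(6/9)(3/8)(2/7)(1/6) = 0.0047619; P(data | urn D) = (3/7)(4/6)(2/5)(1/4)(0/3) = 0.
Weighting by the prior gives 1/5 · 0.095238 = 0.019048, 2/5 · 0 = 0, 1/5 · 0.0047619 = 0.00095238, 1/5 · 0 = 0; summing to 0.02.
Hence P(urn C | data) = (0.00095238) / (0.02) = 0.047619.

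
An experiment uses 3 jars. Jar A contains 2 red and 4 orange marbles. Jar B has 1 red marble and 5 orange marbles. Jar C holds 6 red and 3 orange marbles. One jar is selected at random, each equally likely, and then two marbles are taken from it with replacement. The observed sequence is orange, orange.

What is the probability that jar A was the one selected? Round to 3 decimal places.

0.356

Compute the likelihood of the observed sequence for each case: P(data | jar A) = (4/6)(4/6) = 4/9; P(data | jar B) = (5/6)(5/6) = 25/36; P(data | jar C) = (3/9)(3/9) = 1/9.
Multiplying each by its prior: 1/3 · 4/9 = 4/27, 1/3 · 25/36 = 25/108, 1/3 · 1/9 = 1/27; these sum to 5/12.
Therefore the posterior P(jar A | data) = (4/27) / (5/12) = 16/45.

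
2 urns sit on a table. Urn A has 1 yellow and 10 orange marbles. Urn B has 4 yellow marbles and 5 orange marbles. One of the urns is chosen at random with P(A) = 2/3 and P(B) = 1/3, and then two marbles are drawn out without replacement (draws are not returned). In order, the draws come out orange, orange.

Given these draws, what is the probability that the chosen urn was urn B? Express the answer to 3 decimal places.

0.145

For each hypothesis, P(data | H) works out to: P(data | urn A) = (10/11)(9/10) = 9/11; P(data | urn B) = (5/9)(4/8) = 5/18.
Multiplying each by its prior: 2/3 · 9/11 = 6/11, 1/3 · 5/18 = 5/54; summing to 379/594.
So P(urn B | data) = (5/54) / (379/594) = 55/379.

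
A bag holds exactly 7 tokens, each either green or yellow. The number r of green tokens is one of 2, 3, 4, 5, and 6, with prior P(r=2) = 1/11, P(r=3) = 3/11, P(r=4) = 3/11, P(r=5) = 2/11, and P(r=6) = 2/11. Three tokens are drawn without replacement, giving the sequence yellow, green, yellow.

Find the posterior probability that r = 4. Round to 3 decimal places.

0.300

The likelihood of the observed sequence under each hypothesis: P(data | r = 2) = (5/7)(2/6)(4/5) = 4/21; P(data | r = 3) = (4/7)(3/6)(3/5) = 6/35; P(data | r = 4) = (3/7)(4/6)(2/5) = 4/35; P(data | r = 5) = (2/7)(5/6)(1/5) = 1/21; P(data | r = 6) = (1/7)(6/6)(0/5) = 0.
Multiplying each by its prior: 1/11 · 4/21 = 4/231, 3/11 · 6/35 = 18/385, 3/11 · 4/35 = 12/385, 2/11 · 1/21 = 2/231, 2/11 · 0 = 0; with total 8/77.
Hence P(r = 4 | data) = (12/385) / (8/77) = 3/10.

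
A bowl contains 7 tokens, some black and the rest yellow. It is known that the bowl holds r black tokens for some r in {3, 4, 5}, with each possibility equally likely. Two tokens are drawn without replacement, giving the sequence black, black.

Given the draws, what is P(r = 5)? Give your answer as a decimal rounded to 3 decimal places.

0.526

Compute the likelihood of the observed sequence for each case: P(data | r = 3) = (3/7)(2/6) = 1/7; P(data | r = 4) = (4/7)(3/6) = 2/7; P(data | r = 5) = (5/7)(4/6) = 10/21.
The prior-weighted likelihoods are 1/3 · 1/7 = 1/21, 1/3 · 2/7 = 2/21, 1/3 · 10/21 = 10/63; summing to 19/63.
Therefore the posterior P(r = 5 | data) = (10/63) / (19/63) = 10/19.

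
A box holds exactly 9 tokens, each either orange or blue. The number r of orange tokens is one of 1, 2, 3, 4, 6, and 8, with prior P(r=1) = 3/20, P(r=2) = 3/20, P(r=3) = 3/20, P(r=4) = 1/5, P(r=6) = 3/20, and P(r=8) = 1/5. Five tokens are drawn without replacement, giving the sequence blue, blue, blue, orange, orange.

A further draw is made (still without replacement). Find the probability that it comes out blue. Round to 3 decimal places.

Under each hypothesis, the probability of the observed sequence is: P(data | r = 1) = (8/9)(7/8)(6/7)(1/6)(0/5) = 0; P(data | r = 2) = (7/9)(6/8)(5/7)(2/6)(1/5) = 1/36; P(data | r = 3) = (6/9)(5/8)(4/7)(3/6)(2/5) = 1/21; P(data | r = 4) = (5/9)(4/8)(3/7)(4/6)(3/5) = 1/21; P(data | r = 6) = (3/9)(2/8)(1/7)(6/6)(5/5) = 1/84; P(data | r = 8) = (1/9)(0/8) = 0.
The prior-weighted likelihoods are 3/20 · 0 = 0, 3/20 · 1/36 = 1/240, 3/20 · 1/21 = 1/140, 1/5 · 1/21 = 1/105, 3/20 · 1/84 = 1/560, 1/5 · 0 = 0; these sum to 19/840.
Normalising, the posterior is P(r = 1 | data) = 0, P(r = 2 | data) = 7/38, P(r = 3 | data) = 6/19, P(r = 4 | data) = 8/19, P(r = 6 | data) = 3/38, P(r = 8 | data) = 0.
The predictive probability is P(blue next | data) = (1)(7/38) + (3/4)(6/19) + (1/2)(8/19) + (0)(3/38) = 12/19.

0.632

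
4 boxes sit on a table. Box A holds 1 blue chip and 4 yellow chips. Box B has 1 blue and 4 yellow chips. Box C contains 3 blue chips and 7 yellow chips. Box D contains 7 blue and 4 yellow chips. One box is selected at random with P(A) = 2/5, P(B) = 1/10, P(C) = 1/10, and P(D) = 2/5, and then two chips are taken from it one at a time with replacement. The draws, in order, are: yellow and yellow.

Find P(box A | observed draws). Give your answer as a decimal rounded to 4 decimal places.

0.6068

Under each hypothesis, the probability of the observed sequence is: P(data | box A) = (4/5)(4/5) = 0.64; P(data | box B) = (4/5)(4/5) = 0.64; P(data | box C) = (7/10)(7/10) = 0.49; P(data | box D) = (4/11)(4/11) = 0.13223.
Multiplying each by its prior: 2/5 · 0.64 = 0.256, 1/10 · 0.64 = 0.064, 1/10 · 0.49 = 0.049, 2/5 · 0.13223 = 0.052893; these sum to 0.42189.
Hence P(box A | data) = (0.256) / (0.42189) = 0.60679.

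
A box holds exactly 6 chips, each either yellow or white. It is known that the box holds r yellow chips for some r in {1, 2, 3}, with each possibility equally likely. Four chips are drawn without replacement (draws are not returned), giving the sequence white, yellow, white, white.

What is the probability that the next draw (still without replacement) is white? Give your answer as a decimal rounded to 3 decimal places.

0.667

The likelihood of the observed sequence under each hypothesis: P(data | r = 1) = (5/6)(1/5)(4/4)(3/3) = 1/6; P(data | r = 2) = (4/6)(2/5)(3/4)(2/3) = 2/15; P(data | r = 3) = (3/6)(3/5)(2/4)(1/3) = 1/20.
The prior-weighted likelihoods are 1/3 · 1/6 = 1/18, 1/3 · 2/15 = 2/45, 1/3 · 1/20 = 1/60; these sum to 7/60.
Dividing through by the total gives posterior P(r = 1 | data) = 10/21, P(r = 2 | data) = 8/21, P(r = 3 | data) = 1/7.
The predictive probability is P(white next | data) = (1)(10/21) + (1/2)(8/21) + (0)(1/7) = 2/3.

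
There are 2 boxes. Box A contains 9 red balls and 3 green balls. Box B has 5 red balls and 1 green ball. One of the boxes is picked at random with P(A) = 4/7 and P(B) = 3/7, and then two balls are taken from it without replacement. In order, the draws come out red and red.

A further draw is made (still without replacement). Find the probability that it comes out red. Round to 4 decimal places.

0.7239

Compute the likelihood of the observed sequence for each case: P(data | box A) = (9/12)(8/11) = 6/11; P(data | box B) = (5/6)(4/5) = 2/3.
Weighting by the prior gives 4/7 · 6/11 = 24/77, 3/7 · 2/3 = 2/7; with total 46/77.
The posterior is then P(box A | data) = 12/23, P(box B | data) = 11/23.
Averaging over the posterior, P(red next | data) = (7/10)(12/23) + (3/4)(11/23) = 333/460.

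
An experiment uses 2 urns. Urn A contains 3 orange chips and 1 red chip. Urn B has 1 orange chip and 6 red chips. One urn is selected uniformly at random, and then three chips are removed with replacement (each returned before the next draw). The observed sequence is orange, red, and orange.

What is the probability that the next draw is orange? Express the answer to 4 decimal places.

0.6828

Compute the likelihood of the observed sequence for each case: P(data | urn A) = (3/4)(1/4)(3/4) = 0.14062; P(data | urn B) = (1/7)(6/7)(1/7) = 0.017493.
The prior-weighted likelihoods are 1/2 · 0.14062 = 0.070312, 1/2 · 0.017493 = 0.0087464; with total 0.079059.
Dividing through by the total gives posterior P(urn A | data) = 0.88937, P(urn B | data) = 0.11063.
The predictive probability is P(orange next | data) = (3/4)(0.88937) + (1/7)(0.11063) = 0.68283.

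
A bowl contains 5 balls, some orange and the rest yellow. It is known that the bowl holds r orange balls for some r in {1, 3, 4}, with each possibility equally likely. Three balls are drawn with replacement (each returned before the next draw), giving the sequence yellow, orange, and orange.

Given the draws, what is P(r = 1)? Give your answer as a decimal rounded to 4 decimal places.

Under each hypothesis, the probability of the observed sequence is: P(data | r = 1) = (4/5)(1/5)(1/5) = 4/125; P(data | r = 3) = (2/5)(3/5)(3/5) = 18/125; P(data | r = 4) = (1/5)(4/5)(4/5) = 16/125.
Weighting by the prior gives 1/3 · 4/125 = 4/375, 1/3 · 18/125 = 6/125, 1/3 · 16/125 = 16/375; summing to 38/375.
Hence P(r = 1 | data) = (4/375) / (38/375) = 2/19.

0.1053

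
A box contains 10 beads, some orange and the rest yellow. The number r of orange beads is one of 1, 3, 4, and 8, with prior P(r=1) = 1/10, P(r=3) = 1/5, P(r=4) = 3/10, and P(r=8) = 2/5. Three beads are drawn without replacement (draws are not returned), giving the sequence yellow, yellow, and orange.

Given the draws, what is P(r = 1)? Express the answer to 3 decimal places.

0.096

For each hypothesis, P(data | H) works out to: P(data | r = 1) = (9/10)(8/9)(1/8) = 0.1; P(data | r = 3) = (7/10)(6/9)(3/8) = 0.175; P(data | r = 4) = (6/10)(5/9)(4/8) = 0.16667; P(data | r = 8) = (2/10)(1/9)(8/8) = 0.022222.
The prior-weighted likelihoods are 1/10 · 0.1 = 0.01, 1/5 · 0.175 = 0.035, 3/10 · 0.16667 = 0.05, 2/5 · 0.022222 = 0.0088889; with total 0.10389.
Hence P(r = 1 | data) = (0.01) / (0.10389) = 0.096257.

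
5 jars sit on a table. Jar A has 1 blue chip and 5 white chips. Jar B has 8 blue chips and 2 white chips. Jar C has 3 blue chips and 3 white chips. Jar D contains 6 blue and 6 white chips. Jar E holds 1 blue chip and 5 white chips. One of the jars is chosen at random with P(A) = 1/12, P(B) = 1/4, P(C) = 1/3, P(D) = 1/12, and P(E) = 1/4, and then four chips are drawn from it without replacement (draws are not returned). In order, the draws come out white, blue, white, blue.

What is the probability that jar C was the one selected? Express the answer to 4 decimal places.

Under each hypothesis, the probability of the observed sequence is: P(data | jar A) = (5/6)(1/5)(4/4)(0/3) = 0; P(data | jar B) = (2/10)(8/9)(1/8)(7/7) = 0.022222; P(data | jar C) = (3/6)(3/5)(2/4)(2/3) = 0.1; P(data | jar D) = (6/12)(6/11)(5/10)(5/9) = 0.075758; P(data | jar E) = (5/6)(1/5)(4/4)(0/3) = 0.
Weighting by the prior gives 1/12 · 0 = 0, 1/4 · 0.022222 = 0.0055556, 1/3 · 0.1 = 0.033333, 1/12 · 0.075758 = 0.0063131, 1/4 · 0 = 0; with total 0.045202.
So P(jar C | data) = (0.033333) / (0.045202) = 0.73743.

0.7374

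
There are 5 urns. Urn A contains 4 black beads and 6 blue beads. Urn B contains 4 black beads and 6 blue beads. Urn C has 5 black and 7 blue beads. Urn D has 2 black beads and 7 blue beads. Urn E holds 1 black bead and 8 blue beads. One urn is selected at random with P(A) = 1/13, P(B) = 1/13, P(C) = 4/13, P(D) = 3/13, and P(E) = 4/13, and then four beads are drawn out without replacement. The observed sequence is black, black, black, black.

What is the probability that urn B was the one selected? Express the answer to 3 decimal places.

0.095

Compute the likelihood of the observed sequence for each case: P(data | urn A) = (4/10)(3/9)(2/8)(1/7) = 0.0047619; P(data | urn B) = (4/10)(3/9)(2/8)(1/7) = 0.0047619; P(data | urn C) = (5/12)(4/11)(3/10)(2/9) = 0.010101; P(data | urn D) = (2/9)(1/8)(0/7) = 0; P(data | urn E) = (1/9)(0/8) = 0.
Weighting by the prior gives 1/13 · 0.0047619 = 0.0003663, 1/13 · 0.0047619 = 0.0003663, 4/13 · 0.010101 = 0.003108, 3/13 · 0 = 0, 4/13 · 0 = 0; summing to 0.0038406.
By Bayes' rule, P(urn B | data) = (0.0003663) / (0.0038406) = 0.095376.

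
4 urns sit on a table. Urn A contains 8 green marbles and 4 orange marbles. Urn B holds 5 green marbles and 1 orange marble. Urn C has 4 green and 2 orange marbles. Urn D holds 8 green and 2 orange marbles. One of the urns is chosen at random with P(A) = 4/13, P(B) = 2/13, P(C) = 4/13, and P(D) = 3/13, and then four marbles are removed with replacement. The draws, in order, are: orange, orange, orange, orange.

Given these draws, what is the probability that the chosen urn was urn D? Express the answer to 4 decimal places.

Compute the likelihood of the observed sequence for each case: P(data | urn A) = (4/12)(4/12)(4/12)(4/12) = 0.012346; P(data | urn B) = (1/6)(1/6)(1/6)(1/6) = 0.0007716; P(data | urn C) = (2/6)(2/6)(2/6)(2/6) = 0.012346; P(data | urn D) = (2/10)(2/10)(2/10)(2/10) = 0.0016.
The prior-weighted likelihoods are 4/13 · 0.012346 = 0.0037987, 2/13 · 0.0007716 = 0.00011871, 4/13 · 0.012346 = 0.0037987, 3/13 · 0.0016 = 0.00036923; these sum to 0.0080853.
By Bayes' rule, P(urn D | data) = (0.00036923) / (0.0080853) = 0.045667.

0.0457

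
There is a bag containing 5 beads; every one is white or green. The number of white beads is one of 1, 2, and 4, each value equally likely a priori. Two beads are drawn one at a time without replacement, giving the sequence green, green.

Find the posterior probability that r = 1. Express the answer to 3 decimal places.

Compute the likelihood of the observed sequence for each case: P(data | r = 1) = (4/5)(3/4) = 3/5; P(data | r = 2) = (3/5)(2/4) = 3/10; P(data | r = 4) = (1/5)(0/4) = 0.
The prior-weighted likelihoods are 1/3 · 3/5 = 1/5, 1/3 · 3/10 = 1/10, 1/3 · 0 = 0; with total 3/10.
By Bayes' rule, P(r = 1 | data) = (1/5) / (3/10) = 2/3.

0.667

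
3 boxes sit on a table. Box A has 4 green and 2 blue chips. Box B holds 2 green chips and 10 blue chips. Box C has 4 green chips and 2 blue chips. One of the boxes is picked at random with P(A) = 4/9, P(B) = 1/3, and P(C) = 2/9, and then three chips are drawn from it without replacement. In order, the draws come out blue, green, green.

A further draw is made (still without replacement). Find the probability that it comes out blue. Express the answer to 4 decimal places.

0.3577

For each hypothesis, P(data | H) works out to: P(data | box A) = (2/6)(4/5)(3/4) = 1/5; P(data | box B) = (10/12)(2/11)(1/10) = 1/66; P(data | box C) = (2/6)(4/5)(3/4) = 1/5.
Multiplying each by its prior: 4/9 · 1/5 = 4/45, 1/3 · 1/66 = 1/198, 2/9 · 1/5 = 2/45; with total 137/990.
Normalising, the posterior is P(box A | data) = 88/137, P(box B | data) = 5/137, P(box C | data) = 44/137.
The predictive probability is P(blue next | data) = (1/3)(88/137) + (1)(5/137) + (1/3)(44/137) = 49/137.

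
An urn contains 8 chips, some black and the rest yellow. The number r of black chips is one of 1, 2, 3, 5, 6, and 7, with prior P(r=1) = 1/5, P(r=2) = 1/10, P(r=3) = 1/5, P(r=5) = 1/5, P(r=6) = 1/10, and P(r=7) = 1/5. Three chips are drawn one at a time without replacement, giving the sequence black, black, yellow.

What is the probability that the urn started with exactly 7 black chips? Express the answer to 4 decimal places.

For each hypothesis, P(data | H) works out to: P(data | r = 1) = (1/8)(0/7) = 0; P(data | r = 2) = (2/8)(1/7)(6/6) = 1/28; P(data | r = 3) = (3/8)(2/7)(5/6) = 5/56; P(data | r = 5) = (5/8)(4/7)(3/6) = 5/28; P(data | r = 6) = (6/8)(5/7)(2/6) = 5/28; P(data | r = 7) = (7/8)(6/7)(1/6) = 1/8.
The prior-weighted likelihoods are 1/5 · 0 = 0, 1/10 · 1/28 = 1/280, 1/5 · 5/56 = 1/56, 1/5 · 5/28 = 1/28, 1/10 · 5/28 = 1/56, 1/5 · 1/8 = 1/40; summing to 1/10.
By Bayes' rule, P(r = 7 | data) = (1/40) / (1/10) = 1/4.

0.2500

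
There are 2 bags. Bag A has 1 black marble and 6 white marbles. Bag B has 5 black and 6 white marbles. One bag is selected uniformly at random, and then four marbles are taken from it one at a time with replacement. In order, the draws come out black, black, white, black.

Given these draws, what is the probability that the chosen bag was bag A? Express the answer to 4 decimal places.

0.0465

The likelihood of the observed sequence under each hypothesis: P(data | bag A) = (1/7)(1/7)(6/7)(1/7) = 0.002499; P(data | bag B) = (5/11)(5/11)(6/11)(5/11) = 0.051226.
Weighting by the prior gives 1/2 · 0.002499 = 0.0012495, 1/2 · 0.051226 = 0.025613; with total 0.026862.
Hence P(bag A | data) = (0.0012495) / (0.026862) = 0.046514.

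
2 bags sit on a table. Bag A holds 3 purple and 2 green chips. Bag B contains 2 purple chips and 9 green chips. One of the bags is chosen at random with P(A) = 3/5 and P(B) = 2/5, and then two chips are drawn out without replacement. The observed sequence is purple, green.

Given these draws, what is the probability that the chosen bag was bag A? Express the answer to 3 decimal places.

For each hypothesis, P(data | H) works out to: P(data | bag A) = (3/5)(2/4) = 3/10; P(data | bag B) = (2/11)(9/10) = 9/55.
The prior-weighted likelihoods are 3/5 · 3/10 = 9/50, 2/5 · 9/55 = 18/275; these sum to 27/110.
By Bayes' rule, P(bag A | data) = (9/50) / (27/110) = 11/15.

0.733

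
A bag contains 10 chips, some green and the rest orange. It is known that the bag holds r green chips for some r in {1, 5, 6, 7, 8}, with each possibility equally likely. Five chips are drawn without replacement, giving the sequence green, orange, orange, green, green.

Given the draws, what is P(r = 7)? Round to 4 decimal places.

0.2756

Under each hypothesis, the probability of the observed sequence is: P(data | r = 1) = (1/10)(9/9)(8/8)(0/7) = 0; P(data | r = 5) = (5/10)(5/9)(4/8)(4/7)(3/6) = 0.039683; P(data | r = 6) = (6/10)(4/9)(3/8)(5/7)(4/6) = 0.047619; P(data | r = 7) = (7/10)(3/9)(2/8)(6/7)(5/6) = 0.041667; P(data | r = 8) = (8/10)(2/9)(1/8)(7/7)(6/6) = 0.022222.
Multiplying each by its prior: 1/5 · 0 = 0, 1/5 · 0.039683 = 0.0079365, 1/5 · 0.047619 = 0.0095238, 1/5 · 0.041667 = 0.0083333, 1/5 · 0.022222 = 0.0044444; these sum to 0.030238.
Hence P(r = 7 | data) = (0.0083333) / (0.030238) = 0.27559.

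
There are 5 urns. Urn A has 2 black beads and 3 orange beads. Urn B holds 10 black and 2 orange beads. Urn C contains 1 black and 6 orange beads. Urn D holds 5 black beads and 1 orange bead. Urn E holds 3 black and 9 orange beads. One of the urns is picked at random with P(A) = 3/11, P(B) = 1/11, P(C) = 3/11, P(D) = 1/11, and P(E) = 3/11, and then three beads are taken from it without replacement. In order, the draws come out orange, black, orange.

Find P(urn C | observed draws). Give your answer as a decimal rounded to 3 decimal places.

0.279

For each hypothesis, P(data | H) works out to: P(data | urn A) = (3/5)(2/4)(2/3) = 0.2; P(data | urn B) = (2/12)(10/11)(1/10) = 0.015152; P(data | urn C) = (6/7)(1/6)(5/5) = 0.14286; P(data | urn D) = (1/6)(5/5)(0/4) = 0; P(data | urn E) = (9/12)(3/11)(8/10) = 0.16364.
The prior-weighted likelihoods are 3/11 · 0.2 = 0.054545, 1/11 · 0.015152 = 0.0013774, 3/11 · 0.14286 = 0.038961, 1/11 · 0 = 0, 3/11 · 0.16364 = 0.044628; summing to 0.13951.
Therefore the posterior P(urn C | data) = (0.038961) / (0.13951) = 0.27927.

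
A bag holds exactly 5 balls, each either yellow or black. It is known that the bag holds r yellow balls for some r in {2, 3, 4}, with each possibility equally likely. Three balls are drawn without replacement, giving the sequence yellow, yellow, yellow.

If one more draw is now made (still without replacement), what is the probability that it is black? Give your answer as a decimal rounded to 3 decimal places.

0.600

For each hypothesis, P(data | H) works out to: P(data | r = 2) = (2/5)(1/4)(0/3) = 0; P(data | r = 3) = (3/5)(2/4)(1/3) = 1/10; P(data | r = 4) = (4/5)(3/4)(2/3) = 2/5.
Multiplying each by its prior: 1/3 · 0 = 0, 1/3 · 1/10 = 1/30, 1/3 · 2/5 = 2/15; these sum to 1/6.
The posterior is then P(r = 2 | data) = 0, P(r = 3 | data) = 1/5, P(r = 4 | data) = 4/5.
The predictive probability is P(black next | data) = (1)(1/5) + (1/2)(4/5) = 3/5.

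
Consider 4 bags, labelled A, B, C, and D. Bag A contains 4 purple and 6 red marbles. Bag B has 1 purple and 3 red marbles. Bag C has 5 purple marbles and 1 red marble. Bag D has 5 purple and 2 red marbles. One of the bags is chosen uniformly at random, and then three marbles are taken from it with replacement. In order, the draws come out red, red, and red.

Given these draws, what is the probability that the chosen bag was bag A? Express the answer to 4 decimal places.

Under each hypothesis, the probability of the observed sequence is: P(data | bag A) = (6/10)(6/10)(6/10) = 0.216; P(data | bag B) = (3/4)(3/4)(3/4) = 0.42188; P(data | bag C) = (1/6)(1/6)(1/6) = 0.0046296; P(data | bag D) = (2/7)(2/7)(2/7) = 0.023324.
The prior-weighted likelihoods are 1/4 · 0.216 = 0.054, 1/4 · 0.42188 = 0.10547, 1/4 · 0.0046296 = 0.0011574, 1/4 · 0.023324 = 0.0058309; summing to 0.16646.
By Bayes' rule, P(bag A | data) = (0.054) / (0.16646) = 0.32441.

0.3244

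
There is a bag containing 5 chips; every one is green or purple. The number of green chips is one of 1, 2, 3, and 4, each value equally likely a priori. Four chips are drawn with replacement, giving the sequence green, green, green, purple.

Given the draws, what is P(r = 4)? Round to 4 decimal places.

The likelihood of the observed sequence under each hypothesis: P(data | r = 1) = (1/5)(1/5)(1/5)(4/5) = 0.0064; P(data | r = 2) = (2/5)(2/5)(2/5)(3/5) = 0.0384; P(data | r = 3) = (3/5)(3/5)(3/5)(2/5) = 0.0864; P(data | r = 4) = (4/5)(4/5)(4/5)(1/5) = 0.1024.
The prior-weighted likelihoods are 1/4 · 0.0064 = 0.0016, 1/4 · 0.0384 = 0.0096, 1/4 · 0.0864 = 0.0216, 1/4 · 0.1024 = 0.0256; summing to 0.0584.
Therefore the posterior P(r = 4 | data) = (0.0256) / (0.0584) = 0.43836.

0.4384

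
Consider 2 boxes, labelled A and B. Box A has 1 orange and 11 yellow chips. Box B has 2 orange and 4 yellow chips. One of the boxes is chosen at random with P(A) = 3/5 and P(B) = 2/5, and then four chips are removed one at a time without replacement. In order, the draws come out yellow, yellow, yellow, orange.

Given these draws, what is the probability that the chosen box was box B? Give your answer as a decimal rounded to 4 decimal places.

0.5161

For each hypothesis, P(data | H) works out to: P(data | box A) = (11/12)(10/11)(9/10)(1/9) = 1/12; P(data | box B) = (4/6)(3/5)(2/4)(2/3) = 2/15.
The prior-weighted likelihoods are 3/5 · 1/12 = 1/20, 2/5 · 2/15 = 4/75; with total 31/300.
So P(box B | data) = (4/75) / (31/300) = 16/31.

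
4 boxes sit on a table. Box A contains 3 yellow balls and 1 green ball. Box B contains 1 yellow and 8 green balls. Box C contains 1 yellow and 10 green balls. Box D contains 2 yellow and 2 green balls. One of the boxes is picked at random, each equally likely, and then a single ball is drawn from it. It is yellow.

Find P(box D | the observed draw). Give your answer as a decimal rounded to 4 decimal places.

The likelihood of this draw under each hypothesis: P(data | box A) = (3/4) = 0.75; P(data | box B) = (1/9) = 0.11111; P(data | box C) = (1/11) = 0.090909; P(data | box D) = (2/4) = 0.5.
The prior-weighted likelihoods are 1/4 · 0.75 = 0.1875, 1/4 · 0.11111 = 0.027778, 1/4 · 0.090909 = 0.022727, 1/4 · 0.5 = 0.125; these sum to 0.36301.
Therefore the posterior P(box D | data) = (0.125) / (0.36301) = 0.34435.

0.3443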